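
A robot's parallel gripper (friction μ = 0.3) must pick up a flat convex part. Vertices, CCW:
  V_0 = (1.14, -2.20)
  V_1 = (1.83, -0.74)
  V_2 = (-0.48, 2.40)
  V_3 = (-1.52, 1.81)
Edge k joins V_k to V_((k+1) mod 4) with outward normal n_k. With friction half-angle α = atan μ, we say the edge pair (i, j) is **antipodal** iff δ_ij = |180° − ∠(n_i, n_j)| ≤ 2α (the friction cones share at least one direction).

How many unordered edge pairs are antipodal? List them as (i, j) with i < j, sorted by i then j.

α = atan 0.3 = 16.70°;  2α = 33.40°
n_0 = (+0.9041, -0.4273)
n_1 = (+0.8055, +0.5926)
n_2 = (-0.4934, +0.8698)
n_3 = (-0.8333, -0.5528)
  (0,1): δ = 118.36°  ·
  (0,2): δ = 35.14°  ·
  (0,3): δ = 58.85°  ·
  (1,2): δ = 96.77°  ·
  (1,3): δ = 2.78°  ✓
  (2,3): δ = 86.01°  ·
antipodal pairs: 1

count = 1; pairs: (1,3)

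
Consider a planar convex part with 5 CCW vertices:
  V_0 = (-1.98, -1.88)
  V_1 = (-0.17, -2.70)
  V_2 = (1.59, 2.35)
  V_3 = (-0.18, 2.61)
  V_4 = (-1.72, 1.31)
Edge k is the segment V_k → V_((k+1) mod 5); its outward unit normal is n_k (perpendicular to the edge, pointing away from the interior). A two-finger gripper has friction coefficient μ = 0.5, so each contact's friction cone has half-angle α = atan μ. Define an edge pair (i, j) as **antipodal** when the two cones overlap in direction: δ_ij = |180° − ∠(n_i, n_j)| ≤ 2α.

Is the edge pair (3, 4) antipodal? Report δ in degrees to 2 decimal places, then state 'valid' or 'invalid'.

δ = 134.83°, invalid

α = atan 0.5 = 26.57°;  2α = 53.13°
edge 3: e_3 = (-1.54, -1.30);  n_3 = (-0.6451, +0.7641)
edge 4: e_4 = (-0.26, -3.19);  n_4 = (-0.9967, +0.0812)
∠(n_3, n_4) = 45.17°
δ = |180° − 45.17°| = 134.83°
134.83° > 2α = 53.13°  →  invalid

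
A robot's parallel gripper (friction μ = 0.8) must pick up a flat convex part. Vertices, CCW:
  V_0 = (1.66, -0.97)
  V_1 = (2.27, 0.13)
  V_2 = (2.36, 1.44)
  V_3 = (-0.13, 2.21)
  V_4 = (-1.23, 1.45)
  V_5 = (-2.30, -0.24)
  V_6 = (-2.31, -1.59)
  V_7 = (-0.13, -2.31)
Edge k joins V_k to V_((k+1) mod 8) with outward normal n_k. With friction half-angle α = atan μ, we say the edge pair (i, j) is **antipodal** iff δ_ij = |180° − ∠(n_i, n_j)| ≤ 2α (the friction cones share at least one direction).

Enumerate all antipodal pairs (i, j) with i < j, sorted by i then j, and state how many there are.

count = 15; pairs: (0,3), (0,4), (0,5), (1,3), (1,4), (1,5), (1,6), (2,5), (2,6), (2,7), (3,6), (3,7), (4,6), (4,7), (5,7)

α = atan 0.8 = 38.66°;  2α = 77.32°
n_0 = (+0.8745, -0.4850)
n_1 = (+0.9976, -0.0685)
n_2 = (+0.2954, +0.9554)
n_3 = (-0.5684, +0.8227)
n_4 = (-0.8449, +0.5349)
n_5 = (-1.0000, +0.0074)
n_6 = (-0.3136, -0.9496)
n_7 = (+0.5993, -0.8005)
  (0,1): δ = 154.92°  ·
  (0,2): δ = 78.17°  ·
  (0,3): δ = 26.35°  ✓
  (0,4): δ = 3.33°  ✓
  (0,5): δ = 28.59°  ✓
  (0,6): δ = 100.73°  ·
  (0,7): δ = 155.83°  ·
  (1,2): δ = 103.25°  ·
  (1,3): δ = 51.43°  ✓
  (1,4): δ = 28.41°  ✓
  (1,5): δ = 3.51°  ✓
  (1,6): δ = 75.65°  ✓
  (1,7): δ = 130.75°  ·
  (2,3): δ = 128.18°  ·
  (2,4): δ = 105.16°  ·
  (2,5): δ = 73.24°  ✓
  (2,6): δ = 1.09°  ✓
  (2,7): δ = 54.00°  ✓
  (3,4): δ = 156.98°  ·
  (3,5): δ = 125.07°  ·
  (3,6): δ = 52.92°  ✓
  (3,7): δ = 2.18°  ✓
  (4,5): δ = 148.09°  ·
  (4,6): δ = 75.94°  ✓
  (4,7): δ = 20.84°  ✓
  (5,6): δ = 107.85°  ·
  (5,7): δ = 52.76°  ✓
  (6,7): δ = 124.90°  ·
antipodal pairs: 15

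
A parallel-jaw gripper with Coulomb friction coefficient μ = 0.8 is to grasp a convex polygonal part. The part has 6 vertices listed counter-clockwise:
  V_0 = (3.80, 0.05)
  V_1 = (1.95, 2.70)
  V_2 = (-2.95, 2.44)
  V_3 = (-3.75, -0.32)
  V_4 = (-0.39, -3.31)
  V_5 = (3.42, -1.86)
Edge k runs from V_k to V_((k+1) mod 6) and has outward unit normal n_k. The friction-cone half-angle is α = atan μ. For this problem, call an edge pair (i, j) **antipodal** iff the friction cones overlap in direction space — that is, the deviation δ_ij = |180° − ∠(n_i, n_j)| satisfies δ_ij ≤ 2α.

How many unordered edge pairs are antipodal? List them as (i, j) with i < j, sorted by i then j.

α = atan 0.8 = 38.66°;  2α = 77.32°
n_0 = (+0.8200, +0.5724)
n_1 = (-0.0530, +0.9986)
n_2 = (-0.9605, +0.2784)
n_3 = (-0.6648, -0.7470)
n_4 = (+0.3557, -0.9346)
n_5 = (+0.9808, -0.1951)
  (0,1): δ = 121.88°  ·
  (0,2): δ = 51.08°  ✓
  (0,3): δ = 13.42°  ✓
  (0,4): δ = 75.92°  ✓
  (0,5): δ = 133.83°  ·
  (1,2): δ = 109.20°  ·
  (1,3): δ = 44.70°  ✓
  (1,4): δ = 17.80°  ✓
  (1,5): δ = 75.71°  ✓
  (2,3): δ = 115.50°  ·
  (2,4): δ = 53.00°  ✓
  (2,5): δ = 4.91°  ✓
  (3,4): δ = 117.50°  ·
  (3,5): δ = 59.59°  ✓
  (4,5): δ = 122.09°  ·
antipodal pairs: 9

count = 9; pairs: (0,2), (0,3), (0,4), (1,3), (1,4), (1,5), (2,4), (2,5), (3,5)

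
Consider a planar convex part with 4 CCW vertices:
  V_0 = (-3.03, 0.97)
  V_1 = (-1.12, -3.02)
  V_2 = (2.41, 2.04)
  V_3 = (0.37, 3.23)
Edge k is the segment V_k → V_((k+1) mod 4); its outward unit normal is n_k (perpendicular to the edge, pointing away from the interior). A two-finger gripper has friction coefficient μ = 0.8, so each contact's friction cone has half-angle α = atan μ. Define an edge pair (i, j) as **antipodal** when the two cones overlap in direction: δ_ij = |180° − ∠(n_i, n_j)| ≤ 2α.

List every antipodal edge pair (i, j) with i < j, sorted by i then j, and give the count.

α = atan 0.8 = 38.66°;  2α = 77.32°
n_0 = (-0.9020, -0.4318)
n_1 = (+0.8201, -0.5722)
n_2 = (+0.5039, +0.8638)
n_3 = (-0.5536, +0.8328)
  (0,1): δ = 60.48°  ✓
  (0,2): δ = 34.16°  ✓
  (0,3): δ = 98.03°  ·
  (1,2): δ = 85.36°  ·
  (1,3): δ = 21.49°  ✓
  (2,3): δ = 116.13°  ·
antipodal pairs: 3

count = 3; pairs: (0,1), (0,2), (1,3)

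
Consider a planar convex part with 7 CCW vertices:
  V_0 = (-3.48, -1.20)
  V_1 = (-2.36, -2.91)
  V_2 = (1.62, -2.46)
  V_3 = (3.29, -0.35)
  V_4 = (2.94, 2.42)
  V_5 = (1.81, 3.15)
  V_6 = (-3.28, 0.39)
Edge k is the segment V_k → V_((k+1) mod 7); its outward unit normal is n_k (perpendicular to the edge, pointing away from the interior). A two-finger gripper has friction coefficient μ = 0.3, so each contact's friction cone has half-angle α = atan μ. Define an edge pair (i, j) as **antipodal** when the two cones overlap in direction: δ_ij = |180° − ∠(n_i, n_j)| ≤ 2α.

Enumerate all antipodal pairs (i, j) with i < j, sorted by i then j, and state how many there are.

α = atan 0.3 = 16.70°;  2α = 33.40°
n_0 = (-0.8365, -0.5479)
n_1 = (+0.1123, -0.9937)
n_2 = (+0.7841, -0.6206)
n_3 = (+0.9921, +0.1254)
n_4 = (+0.5426, +0.8400)
n_5 = (-0.4767, +0.8791)
n_6 = (-0.9922, +0.1248)
  (0,1): δ = 116.77°  ·
  (0,2): δ = 71.58°  ·
  (0,3): δ = 26.02°  ✓
  (0,4): δ = 23.91°  ✓
  (0,5): δ = 85.24°  ·
  (0,6): δ = 139.61°  ·
  (1,2): δ = 134.81°  ·
  (1,3): δ = 89.25°  ·
  (1,4): δ = 39.31°  ·
  (1,5): δ = 22.02°  ✓
  (1,6): δ = 76.38°  ·
  (2,3): δ = 134.44°  ·
  (2,4): δ = 84.50°  ·
  (2,5): δ = 23.17°  ✓
  (2,6): δ = 31.19°  ✓
  (3,4): δ = 130.06°  ·
  (3,5): δ = 68.73°  ·
  (3,6): δ = 14.37°  ✓
  (4,5): δ = 118.67°  ·
  (4,6): δ = 64.31°  ·
  (5,6): δ = 125.64°  ·
antipodal pairs: 6

count = 6; pairs: (0,3), (0,4), (1,5), (2,5), (2,6), (3,6)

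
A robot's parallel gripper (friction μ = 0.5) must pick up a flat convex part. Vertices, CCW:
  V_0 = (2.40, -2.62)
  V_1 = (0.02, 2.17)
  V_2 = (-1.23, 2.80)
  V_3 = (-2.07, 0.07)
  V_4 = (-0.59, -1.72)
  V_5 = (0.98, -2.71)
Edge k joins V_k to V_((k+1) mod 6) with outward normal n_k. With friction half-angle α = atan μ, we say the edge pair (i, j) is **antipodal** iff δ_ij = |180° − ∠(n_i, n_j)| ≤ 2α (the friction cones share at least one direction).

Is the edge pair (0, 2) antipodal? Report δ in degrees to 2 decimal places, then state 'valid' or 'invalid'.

α = atan 0.5 = 26.57°;  2α = 53.13°
edge 0: e_0 = (-2.38, +4.79);  n_0 = (+0.8955, +0.4450)
edge 2: e_2 = (-0.84, -2.73);  n_2 = (-0.9558, +0.2941)
∠(n_0, n_2) = 136.48°
δ = |180° − 136.48°| = 43.52°
43.52° ≤ 2α = 53.13°  →  valid

δ = 43.52°, valid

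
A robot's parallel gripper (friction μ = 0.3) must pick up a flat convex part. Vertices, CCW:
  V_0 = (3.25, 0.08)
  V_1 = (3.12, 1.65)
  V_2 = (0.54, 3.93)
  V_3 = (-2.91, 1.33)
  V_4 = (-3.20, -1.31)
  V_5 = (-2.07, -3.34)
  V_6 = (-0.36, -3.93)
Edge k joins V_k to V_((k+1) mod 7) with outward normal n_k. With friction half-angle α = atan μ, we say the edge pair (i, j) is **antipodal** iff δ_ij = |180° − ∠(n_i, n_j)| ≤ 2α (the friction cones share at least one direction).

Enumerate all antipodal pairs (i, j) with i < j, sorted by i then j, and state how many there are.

α = atan 0.3 = 16.70°;  2α = 33.40°
n_0 = (+0.9966, +0.0825)
n_1 = (+0.6622, +0.7493)
n_2 = (-0.6019, +0.7986)
n_3 = (-0.9940, +0.1092)
n_4 = (-0.8738, -0.4864)
n_5 = (-0.3262, -0.9453)
n_6 = (+0.7432, -0.6691)
  (0,1): δ = 136.20°  ·
  (0,2): δ = 57.73°  ·
  (0,3): δ = 11.00°  ✓
  (0,4): δ = 24.37°  ✓
  (0,5): δ = 66.23°  ·
  (0,6): δ = 133.27°  ·
  (1,2): δ = 101.53°  ·
  (1,3): δ = 54.80°  ·
  (1,4): δ = 19.43°  ✓
  (1,5): δ = 22.43°  ✓
  (1,6): δ = 89.47°  ·
  (2,3): δ = 133.27°  ·
  (2,4): δ = 97.90°  ·
  (2,5): δ = 56.04°  ·
  (2,6): δ = 11.00°  ✓
  (3,4): δ = 144.63°  ·
  (3,5): δ = 102.77°  ·
  (3,6): δ = 35.73°  ·
  (4,5): δ = 138.14°  ·
  (4,6): δ = 71.10°  ·
  (5,6): δ = 112.96°  ·
antipodal pairs: 5

count = 5; pairs: (0,3), (0,4), (1,4), (1,5), (2,6)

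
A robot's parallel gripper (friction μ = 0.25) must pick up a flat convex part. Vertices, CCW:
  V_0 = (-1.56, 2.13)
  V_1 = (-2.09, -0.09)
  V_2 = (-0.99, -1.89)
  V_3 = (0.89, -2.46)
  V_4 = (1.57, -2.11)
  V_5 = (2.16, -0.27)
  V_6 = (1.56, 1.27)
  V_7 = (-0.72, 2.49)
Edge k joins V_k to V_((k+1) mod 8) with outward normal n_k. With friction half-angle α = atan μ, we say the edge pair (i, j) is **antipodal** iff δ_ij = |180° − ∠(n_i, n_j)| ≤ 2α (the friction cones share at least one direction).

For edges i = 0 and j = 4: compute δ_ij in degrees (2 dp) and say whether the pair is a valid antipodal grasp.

δ = 4.35°, valid

α = atan 0.25 = 14.04°;  2α = 28.07°
edge 0: e_0 = (-0.53, -2.22);  n_0 = (-0.9727, +0.2322)
edge 4: e_4 = (+0.59, +1.84);  n_4 = (+0.9522, -0.3053)
∠(n_0, n_4) = 175.65°
δ = |180° − 175.65°| = 4.35°
4.35° ≤ 2α = 28.07°  →  valid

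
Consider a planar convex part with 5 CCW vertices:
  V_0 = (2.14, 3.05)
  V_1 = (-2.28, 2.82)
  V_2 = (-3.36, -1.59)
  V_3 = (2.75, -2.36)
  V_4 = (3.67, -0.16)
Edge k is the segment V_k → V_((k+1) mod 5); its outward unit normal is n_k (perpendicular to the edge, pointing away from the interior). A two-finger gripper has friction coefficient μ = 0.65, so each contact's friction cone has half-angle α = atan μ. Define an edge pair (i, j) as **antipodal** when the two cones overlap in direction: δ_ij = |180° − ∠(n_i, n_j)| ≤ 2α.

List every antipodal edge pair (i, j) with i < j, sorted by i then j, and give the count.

count = 5; pairs: (0,2), (0,3), (1,3), (1,4), (2,4)

α = atan 0.65 = 33.02°;  2α = 66.05°
n_0 = (-0.0520, +0.9986)
n_1 = (-0.9713, +0.2379)
n_2 = (-0.1250, -0.9922)
n_3 = (+0.9226, -0.3858)
n_4 = (+0.9027, +0.4303)
  (0,1): δ = 106.74°  ·
  (0,2): δ = 10.16°  ✓
  (0,3): δ = 64.33°  ✓
  (0,4): δ = 112.51°  ·
  (1,2): δ = 83.42°  ·
  (1,3): δ = 8.93°  ✓
  (1,4): δ = 39.24°  ✓
  (2,3): δ = 105.51°  ·
  (2,4): δ = 57.33°  ✓
  (3,4): δ = 131.82°  ·
antipodal pairs: 5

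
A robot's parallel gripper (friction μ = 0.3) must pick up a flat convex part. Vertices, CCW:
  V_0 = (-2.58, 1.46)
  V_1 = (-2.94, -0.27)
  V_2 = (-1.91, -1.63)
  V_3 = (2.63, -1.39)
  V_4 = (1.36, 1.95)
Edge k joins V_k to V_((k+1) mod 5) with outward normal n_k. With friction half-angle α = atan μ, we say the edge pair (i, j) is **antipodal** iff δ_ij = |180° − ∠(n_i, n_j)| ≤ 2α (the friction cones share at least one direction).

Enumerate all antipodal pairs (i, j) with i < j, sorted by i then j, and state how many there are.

α = atan 0.3 = 16.70°;  2α = 33.40°
n_0 = (-0.9790, +0.2037)
n_1 = (-0.7972, -0.6037)
n_2 = (+0.0528, -0.9986)
n_3 = (+0.9347, +0.3554)
n_4 = (-0.1234, +0.9924)
  (0,1): δ = 131.11°  ·
  (0,2): δ = 75.22°  ·
  (0,3): δ = 32.57°  ✓
  (0,4): δ = 108.84°  ·
  (1,2): δ = 124.11°  ·
  (1,3): δ = 16.32°  ✓
  (1,4): δ = 59.95°  ·
  (2,3): δ = 72.21°  ·
  (2,4): δ = 4.06°  ✓
  (3,4): δ = 103.73°  ·
antipodal pairs: 3

count = 3; pairs: (0,3), (1,3), (2,4)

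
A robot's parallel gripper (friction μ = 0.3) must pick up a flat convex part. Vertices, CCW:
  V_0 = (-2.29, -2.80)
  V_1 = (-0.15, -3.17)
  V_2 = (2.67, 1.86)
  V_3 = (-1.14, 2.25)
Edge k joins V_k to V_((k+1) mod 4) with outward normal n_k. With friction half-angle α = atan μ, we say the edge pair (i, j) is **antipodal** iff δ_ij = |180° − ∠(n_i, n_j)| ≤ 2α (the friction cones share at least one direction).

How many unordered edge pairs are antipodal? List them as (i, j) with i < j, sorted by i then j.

α = atan 0.3 = 16.70°;  2α = 33.40°
n_0 = (-0.1704, -0.9854)
n_1 = (+0.8723, -0.4890)
n_2 = (+0.1018, +0.9948)
n_3 = (-0.9750, +0.2220)
  (0,1): δ = 109.47°  ·
  (0,2): δ = 3.96°  ✓
  (0,3): δ = 86.98°  ·
  (1,2): δ = 66.57°  ·
  (1,3): δ = 16.45°  ✓
  (2,3): δ = 96.98°  ·
antipodal pairs: 2

count = 2; pairs: (0,2), (1,3)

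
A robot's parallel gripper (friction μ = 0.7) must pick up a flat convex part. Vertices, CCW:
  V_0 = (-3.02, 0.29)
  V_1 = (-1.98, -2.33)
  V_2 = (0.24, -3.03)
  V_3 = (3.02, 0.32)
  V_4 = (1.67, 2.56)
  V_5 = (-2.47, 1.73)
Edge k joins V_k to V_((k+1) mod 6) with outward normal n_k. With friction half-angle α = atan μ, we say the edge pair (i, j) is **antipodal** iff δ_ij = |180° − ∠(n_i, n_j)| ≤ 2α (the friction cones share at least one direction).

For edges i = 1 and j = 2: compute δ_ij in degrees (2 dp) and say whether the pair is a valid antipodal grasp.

δ = 112.19°, invalid

α = atan 0.7 = 34.99°;  2α = 69.98°
edge 1: e_1 = (+2.22, -0.70);  n_1 = (-0.3007, -0.9537)
edge 2: e_2 = (+2.78, +3.35);  n_2 = (+0.7695, -0.6386)
∠(n_1, n_2) = 67.81°
δ = |180° − 67.81°| = 112.19°
112.19° > 2α = 69.98°  →  invalid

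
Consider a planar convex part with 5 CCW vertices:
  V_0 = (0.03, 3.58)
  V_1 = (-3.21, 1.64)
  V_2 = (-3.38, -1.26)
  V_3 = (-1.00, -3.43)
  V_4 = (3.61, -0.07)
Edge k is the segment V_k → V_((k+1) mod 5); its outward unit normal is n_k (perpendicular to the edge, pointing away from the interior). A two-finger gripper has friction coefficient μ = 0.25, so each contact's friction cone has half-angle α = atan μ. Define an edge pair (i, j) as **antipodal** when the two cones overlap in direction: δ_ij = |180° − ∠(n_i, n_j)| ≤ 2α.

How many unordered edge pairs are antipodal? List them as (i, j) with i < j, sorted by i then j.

α = atan 0.25 = 14.04°;  2α = 28.07°
n_0 = (-0.5137, +0.8580)
n_1 = (-0.9983, +0.0585)
n_2 = (-0.6738, -0.7390)
n_3 = (+0.5890, -0.8081)
n_4 = (+0.7139, +0.7002)
  (0,1): δ = 124.27°  ·
  (0,2): δ = 73.27°  ·
  (0,3): δ = 5.17°  ✓
  (0,4): δ = 103.53°  ·
  (1,2): δ = 129.00°  ·
  (1,3): δ = 50.56°  ·
  (1,4): δ = 47.80°  ·
  (2,3): δ = 101.56°  ·
  (2,4): δ = 3.20°  ✓
  (3,4): δ = 81.64°  ·
antipodal pairs: 2

count = 2; pairs: (0,3), (2,4)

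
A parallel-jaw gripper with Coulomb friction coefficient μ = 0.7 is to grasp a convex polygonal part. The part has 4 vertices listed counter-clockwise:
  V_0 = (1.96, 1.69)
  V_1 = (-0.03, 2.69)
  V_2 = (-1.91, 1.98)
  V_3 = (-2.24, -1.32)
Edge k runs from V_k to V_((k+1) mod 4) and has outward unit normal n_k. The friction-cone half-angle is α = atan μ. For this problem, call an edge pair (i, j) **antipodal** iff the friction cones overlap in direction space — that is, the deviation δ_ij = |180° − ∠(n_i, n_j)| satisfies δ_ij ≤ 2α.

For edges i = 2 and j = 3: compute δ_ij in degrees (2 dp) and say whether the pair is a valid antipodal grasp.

δ = 48.66°, valid

α = atan 0.7 = 34.99°;  2α = 69.98°
edge 2: e_2 = (-0.33, -3.30);  n_2 = (-0.9950, +0.0995)
edge 3: e_3 = (+4.20, +3.01);  n_3 = (+0.5825, -0.8128)
∠(n_2, n_3) = 131.34°
δ = |180° − 131.34°| = 48.66°
48.66° ≤ 2α = 69.98°  →  valid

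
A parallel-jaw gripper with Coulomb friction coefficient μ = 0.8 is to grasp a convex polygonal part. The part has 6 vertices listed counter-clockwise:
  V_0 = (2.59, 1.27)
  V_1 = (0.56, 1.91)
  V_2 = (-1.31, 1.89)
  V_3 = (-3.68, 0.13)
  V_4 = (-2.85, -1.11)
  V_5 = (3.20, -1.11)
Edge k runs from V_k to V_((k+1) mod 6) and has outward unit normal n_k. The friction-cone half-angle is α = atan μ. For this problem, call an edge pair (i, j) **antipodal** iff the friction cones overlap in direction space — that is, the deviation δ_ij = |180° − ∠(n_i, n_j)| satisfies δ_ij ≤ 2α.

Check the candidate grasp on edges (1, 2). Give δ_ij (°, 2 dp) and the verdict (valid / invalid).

δ = 144.01°, invalid

α = atan 0.8 = 38.66°;  2α = 77.32°
edge 1: e_1 = (-1.87, -0.02);  n_1 = (-0.0107, +0.9999)
edge 2: e_2 = (-2.37, -1.76);  n_2 = (-0.5962, +0.8028)
∠(n_1, n_2) = 35.99°
δ = |180° − 35.99°| = 144.01°
144.01° > 2α = 77.32°  →  invalid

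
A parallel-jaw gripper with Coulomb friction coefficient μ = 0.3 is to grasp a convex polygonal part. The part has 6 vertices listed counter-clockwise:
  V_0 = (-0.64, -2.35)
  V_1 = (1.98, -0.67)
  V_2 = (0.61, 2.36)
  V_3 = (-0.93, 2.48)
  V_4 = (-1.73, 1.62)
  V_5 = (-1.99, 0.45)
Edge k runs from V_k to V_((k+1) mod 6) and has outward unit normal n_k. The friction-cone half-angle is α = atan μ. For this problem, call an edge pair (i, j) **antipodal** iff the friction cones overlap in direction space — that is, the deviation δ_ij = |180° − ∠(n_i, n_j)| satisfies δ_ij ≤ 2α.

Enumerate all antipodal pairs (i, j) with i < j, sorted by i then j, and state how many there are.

α = atan 0.3 = 16.70°;  2α = 33.40°
n_0 = (+0.5398, -0.8418)
n_1 = (+0.9112, +0.4120)
n_2 = (+0.0777, +0.9970)
n_3 = (-0.7322, +0.6811)
n_4 = (-0.9762, +0.2169)
n_5 = (-0.9008, -0.4343)
  (0,1): δ = 98.34°  ·
  (0,2): δ = 37.12°  ·
  (0,3): δ = 14.40°  ✓
  (0,4): δ = 44.80°  ·
  (0,5): δ = 83.07°  ·
  (1,2): δ = 118.79°  ·
  (1,3): δ = 67.26°  ·
  (1,4): δ = 36.86°  ·
  (1,5): δ = 1.41°  ✓
  (2,3): δ = 128.47°  ·
  (2,4): δ = 98.07°  ·
  (2,5): δ = 59.80°  ·
  (3,4): δ = 149.60°  ·
  (3,5): δ = 111.33°  ·
  (4,5): δ = 141.73°  ·
antipodal pairs: 2

count = 2; pairs: (0,3), (1,5)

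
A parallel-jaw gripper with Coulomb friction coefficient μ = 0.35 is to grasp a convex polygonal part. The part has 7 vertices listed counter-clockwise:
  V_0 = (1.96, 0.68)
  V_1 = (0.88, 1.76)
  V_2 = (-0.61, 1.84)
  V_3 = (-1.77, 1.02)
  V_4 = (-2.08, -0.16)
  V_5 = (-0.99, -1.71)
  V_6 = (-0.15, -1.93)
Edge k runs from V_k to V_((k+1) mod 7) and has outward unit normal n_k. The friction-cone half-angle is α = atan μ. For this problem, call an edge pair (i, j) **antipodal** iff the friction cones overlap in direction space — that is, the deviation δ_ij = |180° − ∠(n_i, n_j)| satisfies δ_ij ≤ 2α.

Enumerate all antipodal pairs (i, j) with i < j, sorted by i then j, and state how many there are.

count = 5; pairs: (0,4), (0,5), (1,5), (2,6), (3,6)

α = atan 0.35 = 19.29°;  2α = 38.58°
n_0 = (+0.7071, +0.7071)
n_1 = (+0.0536, +0.9986)
n_2 = (-0.5772, +0.8166)
n_3 = (-0.9672, +0.2541)
n_4 = (-0.8180, -0.5752)
n_5 = (-0.2534, -0.9674)
n_6 = (+0.7777, -0.6287)
  (0,1): δ = 138.07°  ·
  (0,2): δ = 99.74°  ·
  (0,3): δ = 59.72°  ·
  (0,4): δ = 9.88°  ✓
  (0,5): δ = 30.32°  ✓
  (0,6): δ = 96.05°  ·
  (1,2): δ = 141.67°  ·
  (1,3): δ = 101.65°  ·
  (1,4): δ = 51.81°  ·
  (1,5): δ = 11.60°  ✓
  (1,6): δ = 54.12°  ·
  (2,3): δ = 139.98°  ·
  (2,4): δ = 90.14°  ·
  (2,5): δ = 49.93°  ·
  (2,6): δ = 15.79°  ✓
  (3,4): δ = 130.16°  ·
  (3,5): δ = 89.96°  ·
  (3,6): δ = 24.23°  ✓
  (4,5): δ = 139.79°  ·
  (4,6): δ = 74.07°  ·
  (5,6): δ = 114.28°  ·
antipodal pairs: 5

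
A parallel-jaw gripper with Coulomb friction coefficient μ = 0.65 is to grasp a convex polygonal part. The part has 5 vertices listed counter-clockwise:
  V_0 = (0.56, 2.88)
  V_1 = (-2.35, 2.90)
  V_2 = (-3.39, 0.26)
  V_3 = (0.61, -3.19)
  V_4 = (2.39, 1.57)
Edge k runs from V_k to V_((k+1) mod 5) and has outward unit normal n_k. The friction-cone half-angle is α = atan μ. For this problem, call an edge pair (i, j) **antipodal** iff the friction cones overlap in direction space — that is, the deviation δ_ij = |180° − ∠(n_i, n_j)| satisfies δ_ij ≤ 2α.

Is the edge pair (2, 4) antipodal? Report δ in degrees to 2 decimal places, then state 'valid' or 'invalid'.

α = atan 0.65 = 33.02°;  2α = 66.05°
edge 2: e_2 = (+4.00, -3.45);  n_2 = (-0.6531, -0.7572)
edge 4: e_4 = (-1.83, +1.31);  n_4 = (+0.5821, +0.8131)
∠(n_2, n_4) = 174.82°
δ = |180° − 174.82°| = 5.18°
5.18° ≤ 2α = 66.05°  →  valid

δ = 5.18°, valid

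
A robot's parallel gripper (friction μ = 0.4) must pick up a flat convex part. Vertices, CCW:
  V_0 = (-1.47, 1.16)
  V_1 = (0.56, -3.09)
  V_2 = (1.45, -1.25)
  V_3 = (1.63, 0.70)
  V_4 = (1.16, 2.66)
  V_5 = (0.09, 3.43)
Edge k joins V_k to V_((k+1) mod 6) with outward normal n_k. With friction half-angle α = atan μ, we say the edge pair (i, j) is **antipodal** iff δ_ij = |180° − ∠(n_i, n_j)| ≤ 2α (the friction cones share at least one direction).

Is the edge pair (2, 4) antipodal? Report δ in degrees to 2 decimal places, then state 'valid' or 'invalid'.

δ = 120.47°, invalid

α = atan 0.4 = 21.80°;  2α = 43.60°
edge 2: e_2 = (+0.18, +1.95);  n_2 = (+0.9958, -0.0919)
edge 4: e_4 = (-1.07, +0.77);  n_4 = (+0.5841, +0.8117)
∠(n_2, n_4) = 59.53°
δ = |180° − 59.53°| = 120.47°
120.47° > 2α = 43.60°  →  invalid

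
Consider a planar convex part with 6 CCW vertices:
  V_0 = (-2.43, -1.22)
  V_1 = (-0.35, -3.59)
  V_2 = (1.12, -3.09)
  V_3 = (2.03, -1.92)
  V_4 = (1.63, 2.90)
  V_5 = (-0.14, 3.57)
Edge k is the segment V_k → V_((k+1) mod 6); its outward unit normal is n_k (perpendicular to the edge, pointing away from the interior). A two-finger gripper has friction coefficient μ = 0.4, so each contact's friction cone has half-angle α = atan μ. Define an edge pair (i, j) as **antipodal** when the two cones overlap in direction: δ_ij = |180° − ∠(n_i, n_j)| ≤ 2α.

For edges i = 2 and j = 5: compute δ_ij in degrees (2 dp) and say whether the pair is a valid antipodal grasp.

δ = 12.32°, valid

α = atan 0.4 = 21.80°;  2α = 43.60°
edge 2: e_2 = (+0.91, +1.17);  n_2 = (+0.7894, -0.6139)
edge 5: e_5 = (-2.29, -4.79);  n_5 = (-0.9022, +0.4313)
∠(n_2, n_5) = 167.68°
δ = |180° − 167.68°| = 12.32°
12.32° ≤ 2α = 43.60°  →  valid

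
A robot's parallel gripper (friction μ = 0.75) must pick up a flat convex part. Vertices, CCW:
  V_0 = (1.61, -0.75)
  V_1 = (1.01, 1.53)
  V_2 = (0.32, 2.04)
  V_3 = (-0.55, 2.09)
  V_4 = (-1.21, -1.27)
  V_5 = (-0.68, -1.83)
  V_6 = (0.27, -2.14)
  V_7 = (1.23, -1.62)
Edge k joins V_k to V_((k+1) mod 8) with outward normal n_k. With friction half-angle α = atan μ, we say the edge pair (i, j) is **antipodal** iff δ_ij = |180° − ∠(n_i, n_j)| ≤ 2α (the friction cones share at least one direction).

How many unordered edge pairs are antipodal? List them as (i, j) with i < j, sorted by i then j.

α = atan 0.75 = 36.87°;  2α = 73.74°
n_0 = (+0.9671, +0.2545)
n_1 = (+0.5944, +0.8042)
n_2 = (+0.0574, +0.9984)
n_3 = (-0.9812, +0.1927)
n_4 = (-0.7263, -0.6874)
n_5 = (-0.3102, -0.9507)
n_6 = (+0.4763, -0.8793)
n_7 = (+0.9164, -0.4003)
  (0,1): δ = 141.21°  ·
  (0,2): δ = 108.03°  ·
  (0,3): δ = 25.86°  ✓
  (0,4): δ = 28.68°  ✓
  (0,5): δ = 57.18°  ✓
  (0,6): δ = 103.70°  ·
  (0,7): δ = 141.66°  ·
  (1,2): δ = 146.82°  ·
  (1,3): δ = 64.64°  ✓
  (1,4): δ = 10.11°  ✓
  (1,5): δ = 18.40°  ✓
  (1,6): δ = 64.91°  ✓
  (1,7): δ = 102.87°  ·
  (2,3): δ = 97.82°  ·
  (2,4): δ = 43.29°  ✓
  (2,5): δ = 14.78°  ✓
  (2,6): δ = 31.73°  ✓
  (2,7): δ = 69.69°  ✓
  (3,4): δ = 125.46°  ·
  (3,5): δ = 96.96°  ·
  (3,6): δ = 50.44°  ✓
  (3,7): δ = 12.48°  ✓
  (4,5): δ = 151.50°  ·
  (4,6): δ = 104.98°  ·
  (4,7): δ = 67.02°  ✓
  (5,6): δ = 133.48°  ·
  (5,7): δ = 95.52°  ·
  (6,7): δ = 142.04°  ·
antipodal pairs: 14

count = 14; pairs: (0,3), (0,4), (0,5), (1,3), (1,4), (1,5), (1,6), (2,4), (2,5), (2,6), (2,7), (3,6), (3,7), (4,7)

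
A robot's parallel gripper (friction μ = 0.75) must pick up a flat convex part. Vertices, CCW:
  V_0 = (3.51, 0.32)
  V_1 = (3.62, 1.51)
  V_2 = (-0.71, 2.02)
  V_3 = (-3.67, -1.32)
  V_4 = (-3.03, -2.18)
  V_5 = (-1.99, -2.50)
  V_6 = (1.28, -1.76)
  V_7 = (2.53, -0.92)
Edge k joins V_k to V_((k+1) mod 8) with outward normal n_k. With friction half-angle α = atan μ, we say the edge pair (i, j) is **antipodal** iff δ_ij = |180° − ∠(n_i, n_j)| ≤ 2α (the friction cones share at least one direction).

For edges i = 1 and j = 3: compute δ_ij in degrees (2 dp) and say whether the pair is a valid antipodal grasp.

δ = 46.63°, valid

α = atan 0.75 = 36.87°;  2α = 73.74°
edge 1: e_1 = (-4.33, +0.51);  n_1 = (+0.1170, +0.9931)
edge 3: e_3 = (+0.64, -0.86);  n_3 = (-0.8022, -0.5970)
∠(n_1, n_3) = 133.37°
δ = |180° − 133.37°| = 46.63°
46.63° ≤ 2α = 73.74°  →  valid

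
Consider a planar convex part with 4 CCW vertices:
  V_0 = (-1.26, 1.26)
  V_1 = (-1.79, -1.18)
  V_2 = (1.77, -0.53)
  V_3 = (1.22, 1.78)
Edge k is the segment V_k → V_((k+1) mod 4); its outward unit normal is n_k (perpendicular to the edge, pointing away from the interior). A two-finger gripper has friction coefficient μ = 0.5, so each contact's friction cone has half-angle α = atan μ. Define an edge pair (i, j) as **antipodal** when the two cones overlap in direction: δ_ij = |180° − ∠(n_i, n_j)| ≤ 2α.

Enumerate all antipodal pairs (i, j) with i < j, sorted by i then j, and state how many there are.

α = atan 0.5 = 26.57°;  2α = 53.13°
n_0 = (-0.9772, +0.2123)
n_1 = (+0.1796, -0.9837)
n_2 = (+0.9728, +0.2316)
n_3 = (-0.2052, +0.9787)
  (0,1): δ = 67.40°  ·
  (0,2): δ = 25.65°  ✓
  (0,3): δ = 114.10°  ·
  (1,2): δ = 86.95°  ·
  (1,3): δ = 1.49°  ✓
  (2,3): δ = 91.55°  ·
antipodal pairs: 2

count = 2; pairs: (0,2), (1,3)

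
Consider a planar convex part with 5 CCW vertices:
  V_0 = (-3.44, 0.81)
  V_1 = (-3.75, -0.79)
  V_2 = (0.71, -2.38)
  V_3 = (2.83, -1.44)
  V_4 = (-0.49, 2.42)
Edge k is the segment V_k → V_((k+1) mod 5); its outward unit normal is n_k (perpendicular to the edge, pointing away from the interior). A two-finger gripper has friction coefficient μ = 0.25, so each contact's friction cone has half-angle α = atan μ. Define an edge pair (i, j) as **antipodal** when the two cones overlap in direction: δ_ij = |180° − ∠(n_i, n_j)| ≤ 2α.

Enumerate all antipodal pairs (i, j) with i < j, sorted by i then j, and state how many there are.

α = atan 0.25 = 14.04°;  2α = 28.07°
n_0 = (-0.9817, +0.1902)
n_1 = (-0.3358, -0.9419)
n_2 = (+0.4053, -0.9142)
n_3 = (+0.7581, +0.6521)
n_4 = (-0.4791, +0.8778)
  (0,1): δ = 98.66°  ·
  (0,2): δ = 55.12°  ·
  (0,3): δ = 51.66°  ·
  (0,4): δ = 129.59°  ·
  (1,2): δ = 136.47°  ·
  (1,3): δ = 29.68°  ·
  (1,4): δ = 48.25°  ·
  (2,3): δ = 73.21°  ·
  (2,4): δ = 4.71°  ✓
  (3,4): δ = 102.07°  ·
antipodal pairs: 1

count = 1; pairs: (2,4)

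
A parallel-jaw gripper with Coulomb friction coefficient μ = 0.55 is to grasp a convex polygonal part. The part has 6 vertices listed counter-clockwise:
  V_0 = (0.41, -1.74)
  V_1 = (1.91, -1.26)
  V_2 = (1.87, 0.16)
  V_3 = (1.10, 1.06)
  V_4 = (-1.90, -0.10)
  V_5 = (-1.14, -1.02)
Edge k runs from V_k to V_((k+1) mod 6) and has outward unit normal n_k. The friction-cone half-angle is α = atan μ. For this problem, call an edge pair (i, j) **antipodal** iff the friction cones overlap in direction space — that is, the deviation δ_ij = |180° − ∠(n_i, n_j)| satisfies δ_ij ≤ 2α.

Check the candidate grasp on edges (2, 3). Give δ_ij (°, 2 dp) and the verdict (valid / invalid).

α = atan 0.55 = 28.81°;  2α = 57.62°
edge 2: e_2 = (-0.77, +0.90);  n_2 = (+0.7599, +0.6501)
edge 3: e_3 = (-3.00, -1.16);  n_3 = (-0.3606, +0.9327)
∠(n_2, n_3) = 70.59°
δ = |180° − 70.59°| = 109.41°
109.41° > 2α = 57.62°  →  invalid

δ = 109.41°, invalid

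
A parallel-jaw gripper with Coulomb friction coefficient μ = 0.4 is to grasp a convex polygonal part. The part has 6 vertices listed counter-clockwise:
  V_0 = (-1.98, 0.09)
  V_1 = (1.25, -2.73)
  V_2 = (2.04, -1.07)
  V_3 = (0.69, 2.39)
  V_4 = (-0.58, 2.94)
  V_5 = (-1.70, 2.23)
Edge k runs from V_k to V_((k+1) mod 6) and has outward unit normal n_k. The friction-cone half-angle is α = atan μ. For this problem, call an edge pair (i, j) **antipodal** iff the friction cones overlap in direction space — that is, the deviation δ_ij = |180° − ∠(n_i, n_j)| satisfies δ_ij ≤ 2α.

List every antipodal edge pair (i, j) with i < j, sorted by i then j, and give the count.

count = 5; pairs: (0,2), (0,3), (1,4), (1,5), (2,5)

α = atan 0.4 = 21.80°;  2α = 43.60°
n_0 = (-0.6577, -0.7533)
n_1 = (+0.9030, -0.4297)
n_2 = (+0.9316, +0.3635)
n_3 = (+0.3974, +0.9176)
n_4 = (-0.5354, +0.8446)
n_5 = (-0.9915, +0.1297)
  (0,1): δ = 74.33°  ·
  (0,2): δ = 27.56°  ✓
  (0,3): δ = 17.71°  ✓
  (0,4): δ = 73.49°  ·
  (0,5): δ = 123.67°  ·
  (1,2): δ = 133.24°  ·
  (1,3): δ = 87.97°  ·
  (1,4): δ = 32.18°  ✓
  (1,5): δ = 18.00°  ✓
  (2,3): δ = 134.73°  ·
  (2,4): δ = 78.94°  ·
  (2,5): δ = 28.77°  ✓
  (3,4): δ = 124.21°  ·
  (3,5): δ = 74.04°  ·
  (4,5): δ = 129.83°  ·
antipodal pairs: 5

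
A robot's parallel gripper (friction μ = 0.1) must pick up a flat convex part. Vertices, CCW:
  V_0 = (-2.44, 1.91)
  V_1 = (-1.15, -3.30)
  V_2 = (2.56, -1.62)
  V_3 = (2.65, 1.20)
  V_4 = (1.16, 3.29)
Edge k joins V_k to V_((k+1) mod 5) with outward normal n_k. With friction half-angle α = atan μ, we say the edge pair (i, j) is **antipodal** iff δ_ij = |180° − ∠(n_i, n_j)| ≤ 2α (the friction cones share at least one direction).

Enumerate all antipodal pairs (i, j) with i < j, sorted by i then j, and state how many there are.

count = 1; pairs: (1,4)

α = atan 0.1 = 5.71°;  2α = 11.42°
n_0 = (-0.9707, -0.2403)
n_1 = (+0.4125, -0.9110)
n_2 = (+0.9995, -0.0319)
n_3 = (+0.8143, +0.5805)
n_4 = (-0.3579, +0.9337)
  (0,1): δ = 79.54°  ·
  (0,2): δ = 15.73°  ·
  (0,3): δ = 21.58°  ·
  (0,4): δ = 97.07°  ·
  (1,2): δ = 116.19°  ·
  (1,3): δ = 78.88°  ·
  (1,4): δ = 3.39°  ✓
  (2,3): δ = 142.69°  ·
  (2,4): δ = 67.20°  ·
  (3,4): δ = 104.51°  ·
antipodal pairs: 1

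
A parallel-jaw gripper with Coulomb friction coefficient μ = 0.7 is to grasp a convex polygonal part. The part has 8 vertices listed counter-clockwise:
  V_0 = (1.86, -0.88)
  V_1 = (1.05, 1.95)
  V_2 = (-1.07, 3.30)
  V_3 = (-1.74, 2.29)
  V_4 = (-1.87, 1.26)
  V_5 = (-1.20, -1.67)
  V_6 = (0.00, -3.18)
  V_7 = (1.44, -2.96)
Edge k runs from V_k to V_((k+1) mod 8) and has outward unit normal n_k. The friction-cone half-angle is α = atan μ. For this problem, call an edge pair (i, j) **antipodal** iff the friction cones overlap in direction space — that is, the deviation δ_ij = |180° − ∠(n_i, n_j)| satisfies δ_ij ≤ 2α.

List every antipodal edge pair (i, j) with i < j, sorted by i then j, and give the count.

α = atan 0.7 = 34.99°;  2α = 69.98°
n_0 = (+0.9614, +0.2752)
n_1 = (+0.5371, +0.8435)
n_2 = (-0.8333, +0.5528)
n_3 = (-0.9921, +0.1252)
n_4 = (-0.9748, -0.2229)
n_5 = (-0.7829, -0.6222)
n_6 = (+0.1510, -0.9885)
n_7 = (+0.9802, -0.1979)
  (0,1): δ = 138.46°  ·
  (0,2): δ = 49.53°  ✓
  (0,3): δ = 23.17°  ✓
  (0,4): δ = 3.09°  ✓
  (0,5): δ = 22.50°  ✓
  (0,6): δ = 82.71°  ·
  (0,7): δ = 152.61°  ·
  (1,2): δ = 91.07°  ·
  (1,3): δ = 64.70°  ✓
  (1,4): δ = 44.63°  ✓
  (1,5): δ = 19.04°  ✓
  (1,6): δ = 41.18°  ✓
  (1,7): δ = 111.07°  ·
  (2,3): δ = 153.63°  ·
  (2,4): δ = 133.56°  ·
  (2,5): δ = 107.97°  ·
  (2,6): δ = 47.75°  ✓
  (2,7): δ = 22.14°  ✓
  (3,4): δ = 159.93°  ·
  (3,5): δ = 134.33°  ·
  (3,6): δ = 74.12°  ·
  (3,7): δ = 4.22°  ✓
  (4,5): δ = 154.41°  ·
  (4,6): δ = 94.19°  ·
  (4,7): δ = 24.30°  ✓
  (5,6): δ = 119.79°  ·
  (5,7): δ = 49.89°  ✓
  (6,7): δ = 110.10°  ·
antipodal pairs: 13

count = 13; pairs: (0,2), (0,3), (0,4), (0,5), (1,3), (1,4), (1,5), (1,6), (2,6), (2,7), (3,7), (4,7), (5,7)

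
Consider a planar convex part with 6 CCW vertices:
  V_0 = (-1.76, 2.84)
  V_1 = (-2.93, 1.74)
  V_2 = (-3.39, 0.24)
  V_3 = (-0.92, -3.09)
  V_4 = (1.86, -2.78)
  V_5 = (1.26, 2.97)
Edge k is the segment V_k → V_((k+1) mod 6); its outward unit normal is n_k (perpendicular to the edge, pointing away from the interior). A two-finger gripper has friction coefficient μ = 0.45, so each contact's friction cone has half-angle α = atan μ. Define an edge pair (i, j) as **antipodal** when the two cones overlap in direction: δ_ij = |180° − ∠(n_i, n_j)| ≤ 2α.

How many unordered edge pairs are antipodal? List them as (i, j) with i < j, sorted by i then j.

count = 4; pairs: (0,3), (1,4), (2,4), (3,5)

α = atan 0.45 = 24.23°;  2α = 48.46°
n_0 = (-0.6850, +0.7286)
n_1 = (-0.9561, +0.2932)
n_2 = (-0.8032, -0.5957)
n_3 = (+0.1108, -0.9938)
n_4 = (+0.9946, +0.1038)
n_5 = (-0.0430, +0.9991)
  (0,1): δ = 150.28°  ·
  (0,2): δ = 96.67°  ·
  (0,3): δ = 36.87°  ✓
  (0,4): δ = 52.72°  ·
  (0,5): δ = 139.23°  ·
  (1,2): δ = 126.39°  ·
  (1,3): δ = 66.59°  ·
  (1,4): δ = 23.01°  ✓
  (1,5): δ = 109.51°  ·
  (2,3): δ = 120.20°  ·
  (2,4): δ = 30.61°  ✓
  (2,5): δ = 55.90°  ·
  (3,4): δ = 90.41°  ·
  (3,5): δ = 3.90°  ✓
  (4,5): δ = 93.49°  ·
antipodal pairs: 4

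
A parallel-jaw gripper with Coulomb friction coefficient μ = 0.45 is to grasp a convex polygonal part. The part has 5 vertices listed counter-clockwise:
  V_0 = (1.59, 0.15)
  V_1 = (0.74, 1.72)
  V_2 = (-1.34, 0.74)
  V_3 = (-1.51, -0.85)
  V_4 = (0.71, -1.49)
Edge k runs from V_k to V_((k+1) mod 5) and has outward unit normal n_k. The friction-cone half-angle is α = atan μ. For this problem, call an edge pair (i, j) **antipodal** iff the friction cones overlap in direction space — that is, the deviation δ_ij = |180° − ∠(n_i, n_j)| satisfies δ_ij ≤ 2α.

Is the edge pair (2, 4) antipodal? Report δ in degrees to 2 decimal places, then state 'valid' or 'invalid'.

α = atan 0.45 = 24.23°;  2α = 48.46°
edge 2: e_2 = (-0.17, -1.59);  n_2 = (-0.9943, +0.1063)
edge 4: e_4 = (+0.88, +1.64);  n_4 = (+0.8812, -0.4728)
∠(n_2, n_4) = 157.89°
δ = |180° − 157.89°| = 22.11°
22.11° ≤ 2α = 48.46°  →  valid

δ = 22.11°, valid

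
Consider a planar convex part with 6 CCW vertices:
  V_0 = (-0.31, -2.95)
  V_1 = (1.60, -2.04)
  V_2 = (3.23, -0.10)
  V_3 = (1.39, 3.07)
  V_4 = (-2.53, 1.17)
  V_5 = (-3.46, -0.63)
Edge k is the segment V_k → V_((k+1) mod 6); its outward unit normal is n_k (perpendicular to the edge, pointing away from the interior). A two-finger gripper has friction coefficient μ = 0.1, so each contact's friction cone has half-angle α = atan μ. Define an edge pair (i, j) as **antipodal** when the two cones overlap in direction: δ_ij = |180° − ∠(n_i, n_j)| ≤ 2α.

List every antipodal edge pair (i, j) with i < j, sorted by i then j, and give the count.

count = 1; pairs: (0,3)

α = atan 0.1 = 5.71°;  2α = 11.42°
n_0 = (+0.4301, -0.9028)
n_1 = (+0.7656, -0.6433)
n_2 = (+0.8649, +0.5020)
n_3 = (-0.4362, +0.8999)
n_4 = (-0.8884, +0.4590)
n_5 = (-0.5930, -0.8052)
  (0,1): δ = 155.51°  ·
  (0,2): δ = 85.34°  ·
  (0,3): δ = 0.38°  ✓
  (0,4): δ = 37.20°  ·
  (0,5): δ = 118.15°  ·
  (1,2): δ = 109.83°  ·
  (1,3): δ = 24.10°  ·
  (1,4): δ = 12.71°  ·
  (1,5): δ = 93.67°  ·
  (2,3): δ = 94.27°  ·
  (2,4): δ = 57.46°  ·
  (2,5): δ = 23.50°  ·
  (3,4): δ = 143.18°  ·
  (3,5): δ = 62.23°  ·
  (4,5): δ = 99.05°  ·
antipodal pairs: 1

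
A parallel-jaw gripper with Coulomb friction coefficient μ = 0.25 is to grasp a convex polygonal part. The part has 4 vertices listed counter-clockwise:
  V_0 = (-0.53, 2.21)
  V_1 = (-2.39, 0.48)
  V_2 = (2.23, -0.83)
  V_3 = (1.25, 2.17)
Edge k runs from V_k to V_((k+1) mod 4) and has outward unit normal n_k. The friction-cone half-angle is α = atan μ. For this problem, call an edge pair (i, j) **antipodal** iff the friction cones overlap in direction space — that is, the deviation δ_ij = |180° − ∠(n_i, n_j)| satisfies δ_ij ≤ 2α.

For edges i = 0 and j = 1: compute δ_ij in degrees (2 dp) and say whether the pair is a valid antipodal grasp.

α = atan 0.25 = 14.04°;  2α = 28.07°
edge 0: e_0 = (-1.86, -1.73);  n_0 = (-0.6811, +0.7322)
edge 1: e_1 = (+4.62, -1.31);  n_1 = (-0.2728, -0.9621)
∠(n_0, n_1) = 121.24°
δ = |180° − 121.24°| = 58.76°
58.76° > 2α = 28.07°  →  invalid

δ = 58.76°, invalid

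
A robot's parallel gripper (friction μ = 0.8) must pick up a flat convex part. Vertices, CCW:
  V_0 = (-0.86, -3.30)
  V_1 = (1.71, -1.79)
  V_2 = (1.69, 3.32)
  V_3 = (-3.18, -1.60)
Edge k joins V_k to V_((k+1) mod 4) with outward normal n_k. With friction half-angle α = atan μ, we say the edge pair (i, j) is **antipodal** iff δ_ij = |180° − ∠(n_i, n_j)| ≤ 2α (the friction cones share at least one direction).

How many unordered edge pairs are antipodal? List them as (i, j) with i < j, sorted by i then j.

count = 3; pairs: (0,2), (1,2), (1,3)

α = atan 0.8 = 38.66°;  2α = 77.32°
n_0 = (+0.5066, -0.8622)
n_1 = (+1.0000, +0.0039)
n_2 = (-0.7107, +0.7035)
n_3 = (-0.5911, -0.8066)
  (0,1): δ = 120.21°  ·
  (0,2): δ = 14.86°  ✓
  (0,3): δ = 113.33°  ·
  (1,2): δ = 44.93°  ✓
  (1,3): δ = 53.54°  ✓
  (2,3): δ = 81.53°  ·
antipodal pairs: 3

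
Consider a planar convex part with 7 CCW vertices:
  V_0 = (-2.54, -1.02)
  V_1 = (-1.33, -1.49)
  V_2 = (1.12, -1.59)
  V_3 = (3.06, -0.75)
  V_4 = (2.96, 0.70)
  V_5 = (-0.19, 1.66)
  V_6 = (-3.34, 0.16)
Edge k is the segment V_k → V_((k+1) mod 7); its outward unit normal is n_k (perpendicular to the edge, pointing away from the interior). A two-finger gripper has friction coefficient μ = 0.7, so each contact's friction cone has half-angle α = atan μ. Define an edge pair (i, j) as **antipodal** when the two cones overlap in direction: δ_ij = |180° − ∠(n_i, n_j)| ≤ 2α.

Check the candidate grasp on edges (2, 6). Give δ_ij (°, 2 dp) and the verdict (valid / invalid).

α = atan 0.7 = 34.99°;  2α = 69.98°
edge 2: e_2 = (+1.94, +0.84);  n_2 = (+0.3973, -0.9177)
edge 6: e_6 = (+0.80, -1.18);  n_6 = (-0.8277, -0.5612)
∠(n_2, n_6) = 79.28°
δ = |180° − 79.28°| = 100.72°
100.72° > 2α = 69.98°  →  invalid

δ = 100.72°, invalid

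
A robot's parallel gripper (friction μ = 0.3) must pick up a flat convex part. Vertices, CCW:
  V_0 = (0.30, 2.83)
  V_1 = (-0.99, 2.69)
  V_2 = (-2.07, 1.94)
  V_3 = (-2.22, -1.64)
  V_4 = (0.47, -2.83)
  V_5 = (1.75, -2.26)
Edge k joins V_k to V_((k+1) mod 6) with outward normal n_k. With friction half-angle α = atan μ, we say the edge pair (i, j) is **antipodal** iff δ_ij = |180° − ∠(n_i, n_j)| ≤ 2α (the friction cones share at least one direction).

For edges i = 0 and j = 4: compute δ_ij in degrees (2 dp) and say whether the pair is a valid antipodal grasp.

α = atan 0.3 = 16.70°;  2α = 33.40°
edge 0: e_0 = (-1.29, -0.14);  n_0 = (-0.1079, +0.9942)
edge 4: e_4 = (+1.28, +0.57);  n_4 = (+0.4068, -0.9135)
∠(n_0, n_4) = 162.19°
δ = |180° − 162.19°| = 17.81°
17.81° ≤ 2α = 33.40°  →  valid

δ = 17.81°, valid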